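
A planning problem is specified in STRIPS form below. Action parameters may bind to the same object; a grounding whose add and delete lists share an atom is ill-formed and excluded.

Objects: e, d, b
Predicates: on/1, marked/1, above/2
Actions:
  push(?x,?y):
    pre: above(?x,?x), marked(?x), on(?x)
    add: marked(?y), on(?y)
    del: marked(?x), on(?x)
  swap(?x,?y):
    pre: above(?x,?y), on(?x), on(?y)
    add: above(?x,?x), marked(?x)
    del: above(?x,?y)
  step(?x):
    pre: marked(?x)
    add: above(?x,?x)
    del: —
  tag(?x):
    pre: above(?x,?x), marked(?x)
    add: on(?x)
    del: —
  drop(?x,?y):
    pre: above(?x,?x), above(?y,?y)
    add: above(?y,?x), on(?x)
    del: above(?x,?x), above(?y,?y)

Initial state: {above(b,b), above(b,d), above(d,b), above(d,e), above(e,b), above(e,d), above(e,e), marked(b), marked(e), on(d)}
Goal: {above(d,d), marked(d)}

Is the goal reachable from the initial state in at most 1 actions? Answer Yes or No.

1. tag(e)  →  {above(b,b), above(b,d), above(d,b), above(d,e), above(e,b), above(e,d), above(e,e), marked(b), marked(e), on(d), on(e)}
2. swap(d,e)  →  {above(b,b), above(b,d), above(d,b), above(d,d), above(e,b), above(e,d), above(e,e), marked(b), marked(d), marked(e), on(d), on(e)}
optimal plan length = 2; 2 > 1

No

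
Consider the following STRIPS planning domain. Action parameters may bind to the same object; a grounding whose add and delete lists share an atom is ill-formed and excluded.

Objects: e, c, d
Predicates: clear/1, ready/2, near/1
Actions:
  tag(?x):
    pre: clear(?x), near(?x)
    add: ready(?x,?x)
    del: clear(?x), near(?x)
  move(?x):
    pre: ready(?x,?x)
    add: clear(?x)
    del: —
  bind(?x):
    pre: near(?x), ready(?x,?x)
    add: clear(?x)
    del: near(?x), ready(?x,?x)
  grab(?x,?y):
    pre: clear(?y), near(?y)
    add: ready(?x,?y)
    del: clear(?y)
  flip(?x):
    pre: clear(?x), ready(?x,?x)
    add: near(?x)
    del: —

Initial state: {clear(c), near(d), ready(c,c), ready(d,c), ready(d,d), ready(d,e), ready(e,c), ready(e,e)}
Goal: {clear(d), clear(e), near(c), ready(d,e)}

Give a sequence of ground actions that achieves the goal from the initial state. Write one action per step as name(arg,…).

move(e); move(d); flip(c)

1. move(e)  →  {clear(c), clear(e), near(d), ready(c,c), ready(d,c), ready(d,d), ready(d,e), ready(e,c), ready(e,e)}
2. move(d)  →  {clear(c), clear(d), clear(e), near(d), ready(c,c), ready(d,c), ready(d,d), ready(d,e), ready(e,c), ready(e,e)}
3. flip(c)  →  {clear(c), clear(d), clear(e), near(c), near(d), ready(c,c), ready(d,c), ready(d,d), ready(d,e), ready(e,c), ready(e,e)}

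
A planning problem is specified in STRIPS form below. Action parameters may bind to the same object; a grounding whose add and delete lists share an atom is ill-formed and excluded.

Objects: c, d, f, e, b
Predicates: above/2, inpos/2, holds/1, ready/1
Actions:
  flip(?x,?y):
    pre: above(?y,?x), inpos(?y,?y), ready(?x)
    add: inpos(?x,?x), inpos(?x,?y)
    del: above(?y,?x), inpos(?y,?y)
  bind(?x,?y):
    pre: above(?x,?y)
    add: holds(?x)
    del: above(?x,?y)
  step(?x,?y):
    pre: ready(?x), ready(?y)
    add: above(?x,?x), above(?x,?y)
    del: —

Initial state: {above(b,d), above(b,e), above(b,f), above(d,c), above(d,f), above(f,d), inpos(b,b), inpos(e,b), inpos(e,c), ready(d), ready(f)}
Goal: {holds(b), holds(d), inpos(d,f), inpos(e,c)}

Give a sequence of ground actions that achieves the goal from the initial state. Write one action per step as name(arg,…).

flip(f,b); flip(d,f); bind(d,c); bind(b,d)

1. flip(f,b)  →  {above(b,d), above(b,e), above(d,c), above(d,f), above(f,d), inpos(e,b), inpos(e,c), inpos(f,b), inpos(f,f), ready(d), ready(f)}
2. flip(d,f)  →  {above(b,d), above(b,e), above(d,c), above(d,f), inpos(d,d), inpos(d,f), inpos(e,b), inpos(e,c), inpos(f,b), ready(d), ready(f)}
3. bind(d,c)  →  {above(b,d), above(b,e), above(d,f), holds(d), inpos(d,d), inpos(d,f), inpos(e,b), inpos(e,c), inpos(f,b), ready(d), ready(f)}
4. bind(b,d)  →  {above(b,e), above(d,f), holds(b), holds(d), inpos(d,d), inpos(d,f), inpos(e,b), inpos(e,c), inpos(f,b), ready(d), ready(f)}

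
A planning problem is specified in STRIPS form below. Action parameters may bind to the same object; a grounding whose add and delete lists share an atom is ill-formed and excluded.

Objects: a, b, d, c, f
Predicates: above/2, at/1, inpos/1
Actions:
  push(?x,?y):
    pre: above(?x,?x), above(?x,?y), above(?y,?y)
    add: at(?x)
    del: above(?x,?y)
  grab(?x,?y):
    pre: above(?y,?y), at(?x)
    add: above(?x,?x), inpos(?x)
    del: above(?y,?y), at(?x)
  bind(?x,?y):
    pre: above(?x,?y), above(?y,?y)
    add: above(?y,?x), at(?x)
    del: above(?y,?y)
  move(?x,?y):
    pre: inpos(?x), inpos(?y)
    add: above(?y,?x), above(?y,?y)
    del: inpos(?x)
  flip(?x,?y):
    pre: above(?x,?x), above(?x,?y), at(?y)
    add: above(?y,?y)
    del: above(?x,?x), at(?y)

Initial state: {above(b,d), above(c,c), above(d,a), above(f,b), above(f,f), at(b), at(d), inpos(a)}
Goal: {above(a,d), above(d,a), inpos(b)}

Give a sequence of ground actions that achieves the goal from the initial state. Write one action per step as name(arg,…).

1. grab(b,c)  →  {above(b,b), above(b,d), above(d,a), above(f,b), above(f,f), at(d), inpos(a), inpos(b)}
2. grab(d,b)  →  {above(b,d), above(d,a), above(d,d), above(f,b), above(f,f), inpos(a), inpos(b), inpos(d)}
3. move(d,a)  →  {above(a,a), above(a,d), above(b,d), above(d,a), above(d,d), above(f,b), above(f,f), inpos(a), inpos(b)}

grab(b,c); grab(d,b); move(d,a)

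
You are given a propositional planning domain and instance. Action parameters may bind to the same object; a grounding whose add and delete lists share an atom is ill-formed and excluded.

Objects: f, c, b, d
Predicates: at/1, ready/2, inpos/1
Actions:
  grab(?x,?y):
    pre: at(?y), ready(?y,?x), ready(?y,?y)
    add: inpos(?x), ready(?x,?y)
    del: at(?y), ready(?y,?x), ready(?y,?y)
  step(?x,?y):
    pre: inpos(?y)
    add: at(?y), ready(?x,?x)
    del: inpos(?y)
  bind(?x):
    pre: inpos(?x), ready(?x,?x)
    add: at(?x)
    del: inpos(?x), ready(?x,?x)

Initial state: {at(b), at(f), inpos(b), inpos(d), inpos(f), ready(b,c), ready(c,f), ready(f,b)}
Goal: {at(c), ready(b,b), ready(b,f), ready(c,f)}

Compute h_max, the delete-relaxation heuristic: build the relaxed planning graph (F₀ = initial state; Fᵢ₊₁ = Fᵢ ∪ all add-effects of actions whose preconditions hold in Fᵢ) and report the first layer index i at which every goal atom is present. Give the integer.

F0 = init (8 atoms)
F1 = F0 ∪ {at(d), ready(b,b), ready(c,c), ready(d,d), ready(f,f)}  (13 atoms)
F2 = F1 ∪ {inpos(c), ready(b,f), ready(c,b)}  (16 atoms)
F3 = F2 ∪ {at(c)}  (17 atoms)
goal ⊆ F3  ⇒  h_max = 3

3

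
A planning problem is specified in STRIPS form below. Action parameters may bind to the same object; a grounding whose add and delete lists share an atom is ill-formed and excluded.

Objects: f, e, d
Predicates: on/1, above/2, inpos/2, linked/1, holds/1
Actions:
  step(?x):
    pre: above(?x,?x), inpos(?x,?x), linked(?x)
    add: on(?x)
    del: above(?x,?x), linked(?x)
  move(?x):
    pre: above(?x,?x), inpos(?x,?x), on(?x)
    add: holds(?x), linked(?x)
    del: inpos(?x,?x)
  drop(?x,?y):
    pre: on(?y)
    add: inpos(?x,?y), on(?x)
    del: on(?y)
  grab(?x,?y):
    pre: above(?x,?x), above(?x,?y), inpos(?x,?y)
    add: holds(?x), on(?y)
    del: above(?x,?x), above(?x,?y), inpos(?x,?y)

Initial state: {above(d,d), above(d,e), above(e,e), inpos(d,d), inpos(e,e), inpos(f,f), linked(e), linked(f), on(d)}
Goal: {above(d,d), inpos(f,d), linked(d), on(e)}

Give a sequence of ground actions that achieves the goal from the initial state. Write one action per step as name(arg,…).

step(e); move(d); drop(f,d)

1. step(e)  →  {above(d,d), above(d,e), inpos(d,d), inpos(e,e), inpos(f,f), linked(f), on(d), on(e)}
2. move(d)  →  {above(d,d), above(d,e), holds(d), inpos(e,e), inpos(f,f), linked(d), linked(f), on(d), on(e)}
3. drop(f,d)  →  {above(d,d), above(d,e), holds(d), inpos(e,e), inpos(f,d), inpos(f,f), linked(d), linked(f), on(e), on(f)}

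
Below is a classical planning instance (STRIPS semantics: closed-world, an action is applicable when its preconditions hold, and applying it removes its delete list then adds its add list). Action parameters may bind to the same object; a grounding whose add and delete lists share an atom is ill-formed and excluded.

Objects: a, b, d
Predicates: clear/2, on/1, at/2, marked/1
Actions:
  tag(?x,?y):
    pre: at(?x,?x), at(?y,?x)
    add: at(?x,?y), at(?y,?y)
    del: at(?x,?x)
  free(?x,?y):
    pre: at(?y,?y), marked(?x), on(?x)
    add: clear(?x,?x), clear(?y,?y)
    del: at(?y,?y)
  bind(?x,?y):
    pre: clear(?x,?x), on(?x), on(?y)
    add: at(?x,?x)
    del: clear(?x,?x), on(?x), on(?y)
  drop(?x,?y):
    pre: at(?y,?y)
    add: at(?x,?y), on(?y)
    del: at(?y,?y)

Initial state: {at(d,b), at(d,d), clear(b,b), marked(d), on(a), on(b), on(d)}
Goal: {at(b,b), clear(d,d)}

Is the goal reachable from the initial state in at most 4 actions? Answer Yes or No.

Yes

1. free(d,d)  →  {at(d,b), clear(b,b), clear(d,d), marked(d), on(a), on(b), on(d)}
2. bind(b,a)  →  {at(b,b), at(d,b), clear(d,d), marked(d), on(d)}
optimal plan length = 2; 2 ≤ 4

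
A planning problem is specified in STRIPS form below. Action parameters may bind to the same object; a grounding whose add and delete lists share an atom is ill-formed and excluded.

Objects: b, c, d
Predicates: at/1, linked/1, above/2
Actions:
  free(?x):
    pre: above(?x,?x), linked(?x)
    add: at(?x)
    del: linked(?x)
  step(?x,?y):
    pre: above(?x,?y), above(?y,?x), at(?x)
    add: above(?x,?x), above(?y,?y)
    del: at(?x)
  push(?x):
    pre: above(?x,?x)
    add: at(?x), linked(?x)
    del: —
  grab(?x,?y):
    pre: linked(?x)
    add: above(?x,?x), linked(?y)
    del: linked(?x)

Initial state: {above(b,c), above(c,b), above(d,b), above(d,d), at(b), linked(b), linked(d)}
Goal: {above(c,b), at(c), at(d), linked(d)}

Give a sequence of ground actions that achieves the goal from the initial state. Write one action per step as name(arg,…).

step(b,c); push(c); push(d)

1. step(b,c)  →  {above(b,b), above(b,c), above(c,b), above(c,c), above(d,b), above(d,d), linked(b), linked(d)}
2. push(c)  →  {above(b,b), above(b,c), above(c,b), above(c,c), above(d,b), above(d,d), at(c), linked(b), linked(c), linked(d)}
3. push(d)  →  {above(b,b), above(b,c), above(c,b), above(c,c), above(d,b), above(d,d), at(c), at(d), linked(b), linked(c), linked(d)}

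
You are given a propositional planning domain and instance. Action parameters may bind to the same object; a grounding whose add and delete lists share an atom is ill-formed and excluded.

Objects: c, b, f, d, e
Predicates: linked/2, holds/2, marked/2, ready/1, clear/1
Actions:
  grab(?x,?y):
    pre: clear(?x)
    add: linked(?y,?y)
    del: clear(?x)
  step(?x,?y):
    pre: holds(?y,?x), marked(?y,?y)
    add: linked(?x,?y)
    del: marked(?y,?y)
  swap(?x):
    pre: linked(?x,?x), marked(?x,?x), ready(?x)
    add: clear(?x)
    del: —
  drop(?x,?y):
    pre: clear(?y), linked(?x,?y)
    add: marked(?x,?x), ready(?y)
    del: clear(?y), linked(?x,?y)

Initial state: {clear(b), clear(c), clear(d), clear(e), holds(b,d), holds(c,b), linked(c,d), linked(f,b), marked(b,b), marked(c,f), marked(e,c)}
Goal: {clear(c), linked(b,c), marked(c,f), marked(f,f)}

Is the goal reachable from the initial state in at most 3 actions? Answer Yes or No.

1. drop(c,d)  →  {clear(b), clear(c), clear(e), holds(b,d), holds(c,b), linked(f,b), marked(b,b), marked(c,c), marked(c,f), marked(e,c), ready(d)}
2. step(b,c)  →  {clear(b), clear(c), clear(e), holds(b,d), holds(c,b), linked(b,c), linked(f,b), marked(b,b), marked(c,f), marked(e,c), ready(d)}
3. drop(f,b)  →  {clear(c), clear(e), holds(b,d), holds(c,b), linked(b,c), marked(b,b), marked(c,f), marked(e,c), marked(f,f), ready(b), ready(d)}
optimal plan length = 3; 3 ≤ 3

Yes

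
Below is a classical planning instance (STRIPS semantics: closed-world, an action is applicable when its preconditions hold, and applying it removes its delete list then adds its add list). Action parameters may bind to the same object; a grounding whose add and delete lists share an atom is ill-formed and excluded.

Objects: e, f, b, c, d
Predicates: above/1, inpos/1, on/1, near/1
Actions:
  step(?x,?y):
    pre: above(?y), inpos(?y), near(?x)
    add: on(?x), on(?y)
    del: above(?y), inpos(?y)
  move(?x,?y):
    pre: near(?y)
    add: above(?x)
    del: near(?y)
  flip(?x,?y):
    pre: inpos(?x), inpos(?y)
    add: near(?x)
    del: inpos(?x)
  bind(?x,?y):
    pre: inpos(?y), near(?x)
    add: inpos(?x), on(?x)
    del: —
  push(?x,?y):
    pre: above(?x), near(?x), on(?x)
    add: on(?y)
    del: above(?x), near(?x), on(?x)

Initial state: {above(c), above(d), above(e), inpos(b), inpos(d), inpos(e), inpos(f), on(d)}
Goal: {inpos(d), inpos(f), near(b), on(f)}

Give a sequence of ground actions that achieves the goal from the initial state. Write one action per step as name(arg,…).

1. flip(f,e)  →  {above(c), above(d), above(e), inpos(b), inpos(d), inpos(e), near(f), on(d)}
2. flip(b,e)  →  {above(c), above(d), above(e), inpos(d), inpos(e), near(b), near(f), on(d)}
3. bind(f,e)  →  {above(c), above(d), above(e), inpos(d), inpos(e), inpos(f), near(b), near(f), on(d), on(f)}

flip(f,e); flip(b,e); bind(f,e)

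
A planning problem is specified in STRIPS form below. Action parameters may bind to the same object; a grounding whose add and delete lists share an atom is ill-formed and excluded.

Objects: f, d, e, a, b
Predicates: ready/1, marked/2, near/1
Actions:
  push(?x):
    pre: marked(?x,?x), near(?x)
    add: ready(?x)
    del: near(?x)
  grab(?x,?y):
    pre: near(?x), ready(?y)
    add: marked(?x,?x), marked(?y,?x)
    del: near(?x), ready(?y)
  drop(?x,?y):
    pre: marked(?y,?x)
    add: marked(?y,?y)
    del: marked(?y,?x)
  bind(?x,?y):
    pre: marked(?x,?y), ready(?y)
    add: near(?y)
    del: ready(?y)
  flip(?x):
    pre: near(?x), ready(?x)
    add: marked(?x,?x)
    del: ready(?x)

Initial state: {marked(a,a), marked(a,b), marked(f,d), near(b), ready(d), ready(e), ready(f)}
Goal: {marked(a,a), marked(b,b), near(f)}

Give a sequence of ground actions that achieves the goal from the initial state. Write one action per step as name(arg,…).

1. grab(b,d)  →  {marked(a,a), marked(a,b), marked(b,b), marked(d,b), marked(f,d), ready(e), ready(f)}
2. drop(d,f)  →  {marked(a,a), marked(a,b), marked(b,b), marked(d,b), marked(f,f), ready(e), ready(f)}
3. bind(f,f)  →  {marked(a,a), marked(a,b), marked(b,b), marked(d,b), marked(f,f), near(f), ready(e)}

grab(b,d); drop(d,f); bind(f,f)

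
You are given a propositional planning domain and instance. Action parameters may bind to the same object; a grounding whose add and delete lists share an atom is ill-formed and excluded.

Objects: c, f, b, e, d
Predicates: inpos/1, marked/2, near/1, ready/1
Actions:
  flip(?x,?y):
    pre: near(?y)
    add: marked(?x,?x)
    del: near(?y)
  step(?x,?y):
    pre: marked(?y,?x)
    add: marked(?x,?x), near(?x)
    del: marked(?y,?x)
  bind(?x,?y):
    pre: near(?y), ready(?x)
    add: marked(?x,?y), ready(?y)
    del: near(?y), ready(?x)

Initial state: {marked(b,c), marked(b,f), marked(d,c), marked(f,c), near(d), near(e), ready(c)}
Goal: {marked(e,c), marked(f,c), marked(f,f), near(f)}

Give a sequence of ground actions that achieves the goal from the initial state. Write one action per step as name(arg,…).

step(c,b); step(f,b); bind(c,e); bind(e,c)

1. step(c,b)  →  {marked(b,f), marked(c,c), marked(d,c), marked(f,c), near(c), near(d), near(e), ready(c)}
2. step(f,b)  →  {marked(c,c), marked(d,c), marked(f,c), marked(f,f), near(c), near(d), near(e), near(f), ready(c)}
3. bind(c,e)  →  {marked(c,c), marked(c,e), marked(d,c), marked(f,c), marked(f,f), near(c), near(d), near(f), ready(e)}
4. bind(e,c)  →  {marked(c,c), marked(c,e), marked(d,c), marked(e,c), marked(f,c), marked(f,f), near(d), near(f), ready(c)}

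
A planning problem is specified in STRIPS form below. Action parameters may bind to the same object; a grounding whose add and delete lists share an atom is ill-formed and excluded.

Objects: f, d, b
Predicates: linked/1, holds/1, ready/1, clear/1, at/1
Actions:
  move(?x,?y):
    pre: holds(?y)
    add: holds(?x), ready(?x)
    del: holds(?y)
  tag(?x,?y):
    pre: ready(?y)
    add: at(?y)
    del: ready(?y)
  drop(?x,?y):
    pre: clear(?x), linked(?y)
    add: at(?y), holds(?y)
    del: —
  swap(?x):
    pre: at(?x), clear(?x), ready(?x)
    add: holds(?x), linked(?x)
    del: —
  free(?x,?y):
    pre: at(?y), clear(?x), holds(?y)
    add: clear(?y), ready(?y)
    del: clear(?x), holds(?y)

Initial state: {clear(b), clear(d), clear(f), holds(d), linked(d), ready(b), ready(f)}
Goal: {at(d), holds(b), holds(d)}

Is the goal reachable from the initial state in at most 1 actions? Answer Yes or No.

No

1. move(b,d)  →  {clear(b), clear(d), clear(f), holds(b), linked(d), ready(b), ready(f)}
2. drop(f,d)  →  {at(d), clear(b), clear(d), clear(f), holds(b), holds(d), linked(d), ready(b), ready(f)}
optimal plan length = 2; 2 > 1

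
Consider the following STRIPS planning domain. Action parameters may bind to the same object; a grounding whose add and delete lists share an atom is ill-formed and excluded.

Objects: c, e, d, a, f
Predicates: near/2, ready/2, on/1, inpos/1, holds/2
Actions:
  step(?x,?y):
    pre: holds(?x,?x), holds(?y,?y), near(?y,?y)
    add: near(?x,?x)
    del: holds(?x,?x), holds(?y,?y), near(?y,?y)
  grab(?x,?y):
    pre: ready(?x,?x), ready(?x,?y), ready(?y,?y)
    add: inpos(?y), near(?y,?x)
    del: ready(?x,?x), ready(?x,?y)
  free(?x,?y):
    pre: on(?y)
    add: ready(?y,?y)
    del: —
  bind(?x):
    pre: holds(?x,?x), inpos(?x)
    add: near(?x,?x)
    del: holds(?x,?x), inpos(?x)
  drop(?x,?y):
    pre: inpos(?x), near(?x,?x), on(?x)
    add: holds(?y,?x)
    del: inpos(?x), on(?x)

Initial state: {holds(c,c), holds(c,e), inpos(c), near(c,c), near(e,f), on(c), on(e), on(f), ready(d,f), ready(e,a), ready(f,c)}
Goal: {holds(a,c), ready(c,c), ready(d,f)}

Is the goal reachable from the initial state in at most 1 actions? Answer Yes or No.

No

1. free(c,c)  →  {holds(c,c), holds(c,e), inpos(c), near(c,c), near(e,f), on(c), on(e), on(f), ready(c,c), ready(d,f), ready(e,a), ready(f,c)}
2. drop(c,a)  →  {holds(a,c), holds(c,c), holds(c,e), near(c,c), near(e,f), on(e), on(f), ready(c,c), ready(d,f), ready(e,a), ready(f,c)}
optimal plan length = 2; 2 > 1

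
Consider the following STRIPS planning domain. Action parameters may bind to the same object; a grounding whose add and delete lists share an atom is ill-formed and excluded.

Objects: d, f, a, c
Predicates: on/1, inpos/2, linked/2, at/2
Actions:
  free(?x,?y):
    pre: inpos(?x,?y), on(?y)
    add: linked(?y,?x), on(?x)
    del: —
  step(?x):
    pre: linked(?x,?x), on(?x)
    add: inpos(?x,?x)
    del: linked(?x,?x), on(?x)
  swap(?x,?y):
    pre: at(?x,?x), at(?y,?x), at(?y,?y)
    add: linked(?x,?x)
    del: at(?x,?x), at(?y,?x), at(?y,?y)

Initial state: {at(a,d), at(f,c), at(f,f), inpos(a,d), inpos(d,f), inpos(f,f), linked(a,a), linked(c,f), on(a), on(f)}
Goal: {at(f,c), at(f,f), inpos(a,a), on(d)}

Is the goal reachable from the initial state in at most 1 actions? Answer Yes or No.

No

1. free(d,f)  →  {at(a,d), at(f,c), at(f,f), inpos(a,d), inpos(d,f), inpos(f,f), linked(a,a), linked(c,f), linked(f,d), on(a), on(d), on(f)}
2. step(a)  →  {at(a,d), at(f,c), at(f,f), inpos(a,a), inpos(a,d), inpos(d,f), inpos(f,f), linked(c,f), linked(f,d), on(d), on(f)}
optimal plan length = 2; 2 > 1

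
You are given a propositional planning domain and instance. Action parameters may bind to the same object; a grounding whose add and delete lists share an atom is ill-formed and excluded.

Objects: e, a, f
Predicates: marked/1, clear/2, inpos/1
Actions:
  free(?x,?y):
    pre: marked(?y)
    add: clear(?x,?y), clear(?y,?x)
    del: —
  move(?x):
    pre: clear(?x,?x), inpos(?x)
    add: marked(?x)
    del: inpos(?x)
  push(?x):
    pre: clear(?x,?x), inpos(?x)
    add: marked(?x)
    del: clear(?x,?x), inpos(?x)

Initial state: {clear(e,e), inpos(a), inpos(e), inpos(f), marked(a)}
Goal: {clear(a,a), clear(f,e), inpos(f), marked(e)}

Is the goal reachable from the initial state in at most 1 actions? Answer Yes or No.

1. free(a,a)  →  {clear(a,a), clear(e,e), inpos(a), inpos(e), inpos(f), marked(a)}
2. move(e)  →  {clear(a,a), clear(e,e), inpos(a), inpos(f), marked(a), marked(e)}
3. free(f,e)  →  {clear(a,a), clear(e,e), clear(e,f), clear(f,e), inpos(a), inpos(f), marked(a), marked(e)}
optimal plan length = 3; 3 > 1

No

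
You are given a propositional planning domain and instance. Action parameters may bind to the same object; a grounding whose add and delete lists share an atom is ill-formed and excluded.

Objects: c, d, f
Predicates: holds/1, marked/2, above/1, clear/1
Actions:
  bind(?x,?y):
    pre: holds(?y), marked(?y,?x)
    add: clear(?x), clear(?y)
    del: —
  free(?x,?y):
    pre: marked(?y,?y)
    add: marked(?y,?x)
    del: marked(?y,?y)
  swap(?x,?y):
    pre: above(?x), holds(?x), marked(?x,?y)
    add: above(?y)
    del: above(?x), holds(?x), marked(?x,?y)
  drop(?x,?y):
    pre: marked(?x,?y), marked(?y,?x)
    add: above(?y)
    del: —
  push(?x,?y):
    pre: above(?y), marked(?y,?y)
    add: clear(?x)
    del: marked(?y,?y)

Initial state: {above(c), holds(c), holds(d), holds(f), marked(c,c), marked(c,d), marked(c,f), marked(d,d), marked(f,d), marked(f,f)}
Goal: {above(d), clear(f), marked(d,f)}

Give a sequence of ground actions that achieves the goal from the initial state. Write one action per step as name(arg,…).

bind(d,f); free(f,d); swap(c,d)

1. bind(d,f)  →  {above(c), clear(d), clear(f), holds(c), holds(d), holds(f), marked(c,c), marked(c,d), marked(c,f), marked(d,d), marked(f,d), marked(f,f)}
2. free(f,d)  →  {above(c), clear(d), clear(f), holds(c), holds(d), holds(f), marked(c,c), marked(c,d), marked(c,f), marked(d,f), marked(f,d), marked(f,f)}
3. swap(c,d)  →  {above(d), clear(d), clear(f), holds(d), holds(f), marked(c,c), marked(c,f), marked(d,f), marked(f,d), marked(f,f)}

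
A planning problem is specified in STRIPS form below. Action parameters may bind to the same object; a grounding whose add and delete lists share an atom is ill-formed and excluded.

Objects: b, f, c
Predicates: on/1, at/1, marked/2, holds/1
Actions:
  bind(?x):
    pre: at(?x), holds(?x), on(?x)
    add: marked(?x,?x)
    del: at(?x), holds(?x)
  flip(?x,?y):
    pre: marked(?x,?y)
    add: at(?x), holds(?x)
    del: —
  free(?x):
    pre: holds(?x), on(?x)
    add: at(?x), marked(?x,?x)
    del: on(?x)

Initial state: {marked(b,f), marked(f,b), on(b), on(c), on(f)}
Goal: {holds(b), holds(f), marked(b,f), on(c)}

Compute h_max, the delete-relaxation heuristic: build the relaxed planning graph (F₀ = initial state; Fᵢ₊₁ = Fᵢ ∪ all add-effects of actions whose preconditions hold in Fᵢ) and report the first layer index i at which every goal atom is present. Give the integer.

F0 = init (5 atoms)
F1 = F0 ∪ {at(b), at(f), holds(b), holds(f)}  (9 atoms)
goal ⊆ F1  ⇒  h_max = 1

1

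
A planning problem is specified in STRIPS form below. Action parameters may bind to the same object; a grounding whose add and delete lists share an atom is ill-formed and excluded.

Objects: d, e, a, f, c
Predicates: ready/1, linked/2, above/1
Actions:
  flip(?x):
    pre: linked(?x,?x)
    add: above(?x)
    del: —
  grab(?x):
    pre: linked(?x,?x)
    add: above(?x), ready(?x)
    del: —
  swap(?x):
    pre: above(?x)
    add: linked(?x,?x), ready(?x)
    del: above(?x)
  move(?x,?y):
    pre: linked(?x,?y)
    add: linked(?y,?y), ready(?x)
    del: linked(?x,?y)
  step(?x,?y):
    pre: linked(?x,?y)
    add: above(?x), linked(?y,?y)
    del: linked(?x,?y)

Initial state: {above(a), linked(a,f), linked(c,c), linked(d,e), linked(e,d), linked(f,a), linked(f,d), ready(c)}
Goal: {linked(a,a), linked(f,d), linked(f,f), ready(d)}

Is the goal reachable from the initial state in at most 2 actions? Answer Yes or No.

1. swap(a)  →  {linked(a,a), linked(a,f), linked(c,c), linked(d,e), linked(e,d), linked(f,a), linked(f,d), ready(a), ready(c)}
2. move(d,e)  →  {linked(a,a), linked(a,f), linked(c,c), linked(e,d), linked(e,e), linked(f,a), linked(f,d), ready(a), ready(c), ready(d)}
3. move(a,f)  →  {linked(a,a), linked(c,c), linked(e,d), linked(e,e), linked(f,a), linked(f,d), linked(f,f), ready(a), ready(c), ready(d)}
optimal plan length = 3; 3 > 2

No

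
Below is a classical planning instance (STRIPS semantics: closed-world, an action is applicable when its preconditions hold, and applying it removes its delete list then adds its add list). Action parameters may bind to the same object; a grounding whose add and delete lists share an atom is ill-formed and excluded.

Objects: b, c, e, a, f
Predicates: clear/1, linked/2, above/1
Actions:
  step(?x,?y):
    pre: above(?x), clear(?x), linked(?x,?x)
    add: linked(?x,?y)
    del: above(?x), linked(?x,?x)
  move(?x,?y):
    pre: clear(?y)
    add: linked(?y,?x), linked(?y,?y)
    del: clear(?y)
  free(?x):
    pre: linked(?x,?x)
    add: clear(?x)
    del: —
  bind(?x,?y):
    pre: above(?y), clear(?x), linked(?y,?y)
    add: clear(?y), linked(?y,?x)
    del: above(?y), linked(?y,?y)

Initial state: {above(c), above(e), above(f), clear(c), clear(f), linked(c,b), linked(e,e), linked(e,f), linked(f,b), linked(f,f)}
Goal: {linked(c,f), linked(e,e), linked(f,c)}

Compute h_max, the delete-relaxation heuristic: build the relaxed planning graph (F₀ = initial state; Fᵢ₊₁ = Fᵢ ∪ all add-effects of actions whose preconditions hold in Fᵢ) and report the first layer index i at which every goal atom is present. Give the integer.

F0 = init (10 atoms)
F1 = F0 ∪ {clear(e), linked(c,a), linked(c,c), linked(c,e), linked(c,f), linked(e,c), linked(f,a), linked(f,c), linked(f,e)}  (19 atoms)
goal ⊆ F1  ⇒  h_max = 1

1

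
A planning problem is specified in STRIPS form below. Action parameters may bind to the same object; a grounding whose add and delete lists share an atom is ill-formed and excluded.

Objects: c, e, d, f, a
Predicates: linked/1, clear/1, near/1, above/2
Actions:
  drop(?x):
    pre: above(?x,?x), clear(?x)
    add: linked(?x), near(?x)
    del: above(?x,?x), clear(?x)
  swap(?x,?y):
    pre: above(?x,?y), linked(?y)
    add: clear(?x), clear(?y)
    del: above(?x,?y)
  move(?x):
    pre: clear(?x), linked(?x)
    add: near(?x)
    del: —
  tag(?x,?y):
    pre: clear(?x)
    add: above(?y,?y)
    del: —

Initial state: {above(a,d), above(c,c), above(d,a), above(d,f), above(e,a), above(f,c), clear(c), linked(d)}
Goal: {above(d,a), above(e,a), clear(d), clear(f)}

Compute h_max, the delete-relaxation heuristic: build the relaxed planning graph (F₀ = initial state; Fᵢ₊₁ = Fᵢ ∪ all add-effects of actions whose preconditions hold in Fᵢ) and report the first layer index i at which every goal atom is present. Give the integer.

2

F0 = init (8 atoms)
F1 = F0 ∪ {above(a,a), above(d,d), above(e,e), above(f,f), clear(a), clear(d), linked(c), near(c)}  (16 atoms)
F2 = F1 ∪ {clear(f), linked(a), near(a), near(d)}  (20 atoms)
goal ⊆ F2  ⇒  h_max = 2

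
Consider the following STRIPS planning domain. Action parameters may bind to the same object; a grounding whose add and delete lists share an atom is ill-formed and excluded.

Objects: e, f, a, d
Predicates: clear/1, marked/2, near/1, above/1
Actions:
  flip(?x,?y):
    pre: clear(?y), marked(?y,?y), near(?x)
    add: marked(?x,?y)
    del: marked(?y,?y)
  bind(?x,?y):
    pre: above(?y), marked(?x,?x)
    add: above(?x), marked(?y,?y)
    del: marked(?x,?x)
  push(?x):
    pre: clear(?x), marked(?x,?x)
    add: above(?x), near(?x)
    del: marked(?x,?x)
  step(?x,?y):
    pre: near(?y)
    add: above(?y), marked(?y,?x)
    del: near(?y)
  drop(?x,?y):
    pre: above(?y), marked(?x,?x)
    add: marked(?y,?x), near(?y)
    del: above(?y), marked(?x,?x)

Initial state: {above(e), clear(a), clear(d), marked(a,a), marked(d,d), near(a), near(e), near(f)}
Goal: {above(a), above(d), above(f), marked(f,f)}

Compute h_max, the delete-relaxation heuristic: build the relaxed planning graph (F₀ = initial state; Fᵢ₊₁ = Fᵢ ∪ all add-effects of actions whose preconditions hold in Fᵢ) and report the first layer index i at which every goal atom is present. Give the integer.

1

F0 = init (8 atoms)
F1 = F0 ∪ {above(a), above(d), above(f), marked(a,d), marked(a,e), marked(a,f), marked(e,a), marked(e,d), marked(e,e), marked(e,f), marked(f,a), marked(f,d), marked(f,e), marked(f,f), near(d)}  (23 atoms)
goal ⊆ F1  ⇒  h_max = 1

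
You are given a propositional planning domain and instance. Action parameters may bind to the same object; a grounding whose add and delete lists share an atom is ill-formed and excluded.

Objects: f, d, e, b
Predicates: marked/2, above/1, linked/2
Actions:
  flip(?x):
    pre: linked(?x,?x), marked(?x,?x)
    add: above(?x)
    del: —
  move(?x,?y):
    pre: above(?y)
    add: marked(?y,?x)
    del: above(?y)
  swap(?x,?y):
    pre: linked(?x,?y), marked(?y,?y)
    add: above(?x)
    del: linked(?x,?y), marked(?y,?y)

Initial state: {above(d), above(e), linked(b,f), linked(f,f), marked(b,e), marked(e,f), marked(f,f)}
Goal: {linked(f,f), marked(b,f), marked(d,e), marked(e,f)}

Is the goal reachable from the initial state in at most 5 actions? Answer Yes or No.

1. move(e,d)  →  {above(e), linked(b,f), linked(f,f), marked(b,e), marked(d,e), marked(e,f), marked(f,f)}
2. swap(b,f)  →  {above(b), above(e), linked(f,f), marked(b,e), marked(d,e), marked(e,f)}
3. move(f,b)  →  {above(e), linked(f,f), marked(b,e), marked(b,f), marked(d,e), marked(e,f)}
optimal plan length = 3; 3 ≤ 5

Yes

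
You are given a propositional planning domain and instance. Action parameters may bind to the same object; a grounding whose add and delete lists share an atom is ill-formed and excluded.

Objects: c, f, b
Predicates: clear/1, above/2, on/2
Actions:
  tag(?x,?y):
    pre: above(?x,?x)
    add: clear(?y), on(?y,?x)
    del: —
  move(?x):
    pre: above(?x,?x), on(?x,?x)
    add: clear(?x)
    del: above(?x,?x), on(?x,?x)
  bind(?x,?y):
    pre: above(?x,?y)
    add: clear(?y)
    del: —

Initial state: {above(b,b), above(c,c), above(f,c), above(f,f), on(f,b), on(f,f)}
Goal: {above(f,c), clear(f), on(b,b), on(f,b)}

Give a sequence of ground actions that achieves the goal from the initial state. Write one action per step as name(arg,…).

1. tag(c,f)  →  {above(b,b), above(c,c), above(f,c), above(f,f), clear(f), on(f,b), on(f,c), on(f,f)}
2. tag(b,b)  →  {above(b,b), above(c,c), above(f,c), above(f,f), clear(b), clear(f), on(b,b), on(f,b), on(f,c), on(f,f)}

tag(c,f); tag(b,b)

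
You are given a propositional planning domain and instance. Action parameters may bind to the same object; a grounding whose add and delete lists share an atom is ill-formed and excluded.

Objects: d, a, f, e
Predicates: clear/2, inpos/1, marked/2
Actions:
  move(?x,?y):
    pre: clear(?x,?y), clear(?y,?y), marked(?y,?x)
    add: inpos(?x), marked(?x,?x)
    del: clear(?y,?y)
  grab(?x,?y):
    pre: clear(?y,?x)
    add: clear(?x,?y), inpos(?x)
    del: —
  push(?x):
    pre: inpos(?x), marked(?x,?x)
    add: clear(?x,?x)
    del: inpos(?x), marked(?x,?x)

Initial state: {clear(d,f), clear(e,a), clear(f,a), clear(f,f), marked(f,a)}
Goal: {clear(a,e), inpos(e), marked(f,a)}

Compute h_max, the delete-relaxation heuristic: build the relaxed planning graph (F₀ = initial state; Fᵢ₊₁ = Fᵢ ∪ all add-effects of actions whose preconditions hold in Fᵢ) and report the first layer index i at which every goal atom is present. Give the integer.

2

F0 = init (5 atoms)
F1 = F0 ∪ {clear(a,e), clear(a,f), clear(f,d), inpos(a), inpos(f)}  (10 atoms)
F2 = F1 ∪ {inpos(d), inpos(e), marked(a,a)}  (13 atoms)
goal ⊆ F2  ⇒  h_max = 2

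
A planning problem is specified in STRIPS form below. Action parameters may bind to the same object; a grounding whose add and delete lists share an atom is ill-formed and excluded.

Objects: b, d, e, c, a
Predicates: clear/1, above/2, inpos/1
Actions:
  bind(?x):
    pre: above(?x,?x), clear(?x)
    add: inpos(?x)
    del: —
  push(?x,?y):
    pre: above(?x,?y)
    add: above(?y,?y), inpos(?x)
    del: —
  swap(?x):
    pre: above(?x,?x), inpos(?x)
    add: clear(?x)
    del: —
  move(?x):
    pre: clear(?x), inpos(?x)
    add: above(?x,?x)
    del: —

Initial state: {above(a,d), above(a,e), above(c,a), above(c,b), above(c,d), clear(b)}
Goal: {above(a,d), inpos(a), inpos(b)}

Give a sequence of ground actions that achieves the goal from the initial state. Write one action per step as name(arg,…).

1. push(c,b)  →  {above(a,d), above(a,e), above(b,b), above(c,a), above(c,b), above(c,d), clear(b), inpos(c)}
2. bind(b)  →  {above(a,d), above(a,e), above(b,b), above(c,a), above(c,b), above(c,d), clear(b), inpos(b), inpos(c)}
3. push(a,d)  →  {above(a,d), above(a,e), above(b,b), above(c,a), above(c,b), above(c,d), above(d,d), clear(b), inpos(a), inpos(b), inpos(c)}

push(c,b); bind(b); push(a,d)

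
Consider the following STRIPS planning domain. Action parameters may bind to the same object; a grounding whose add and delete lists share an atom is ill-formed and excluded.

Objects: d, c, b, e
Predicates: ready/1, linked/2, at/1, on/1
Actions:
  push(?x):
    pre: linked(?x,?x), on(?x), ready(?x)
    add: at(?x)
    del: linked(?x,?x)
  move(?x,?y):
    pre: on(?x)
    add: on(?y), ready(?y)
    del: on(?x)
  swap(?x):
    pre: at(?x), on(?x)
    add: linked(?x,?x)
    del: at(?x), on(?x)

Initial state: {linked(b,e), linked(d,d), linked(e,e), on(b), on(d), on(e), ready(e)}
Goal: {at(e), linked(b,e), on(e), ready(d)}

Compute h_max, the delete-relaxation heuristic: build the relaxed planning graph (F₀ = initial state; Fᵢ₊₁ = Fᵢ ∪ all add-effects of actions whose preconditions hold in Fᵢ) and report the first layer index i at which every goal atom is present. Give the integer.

1

F0 = init (7 atoms)
F1 = F0 ∪ {at(e), on(c), ready(b), ready(c), ready(d)}  (12 atoms)
goal ⊆ F1  ⇒  h_max = 1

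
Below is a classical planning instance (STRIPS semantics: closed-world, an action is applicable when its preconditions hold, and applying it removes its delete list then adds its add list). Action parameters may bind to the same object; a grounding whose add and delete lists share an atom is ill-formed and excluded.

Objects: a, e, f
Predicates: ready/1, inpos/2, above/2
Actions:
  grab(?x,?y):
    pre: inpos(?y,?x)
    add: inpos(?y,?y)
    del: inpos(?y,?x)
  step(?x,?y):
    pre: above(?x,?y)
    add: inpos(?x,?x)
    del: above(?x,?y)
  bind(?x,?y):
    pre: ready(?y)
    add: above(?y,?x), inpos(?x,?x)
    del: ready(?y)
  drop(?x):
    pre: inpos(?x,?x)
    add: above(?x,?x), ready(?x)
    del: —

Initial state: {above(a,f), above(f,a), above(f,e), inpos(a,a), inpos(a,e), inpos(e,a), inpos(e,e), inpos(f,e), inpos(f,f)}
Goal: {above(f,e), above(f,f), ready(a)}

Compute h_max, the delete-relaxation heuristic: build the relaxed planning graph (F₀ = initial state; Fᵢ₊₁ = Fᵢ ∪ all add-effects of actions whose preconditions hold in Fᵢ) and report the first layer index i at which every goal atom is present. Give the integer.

1

F0 = init (9 atoms)
F1 = F0 ∪ {above(a,a), above(e,e), above(f,f), ready(a), ready(e), ready(f)}  (15 atoms)
goal ⊆ F1  ⇒  h_max = 1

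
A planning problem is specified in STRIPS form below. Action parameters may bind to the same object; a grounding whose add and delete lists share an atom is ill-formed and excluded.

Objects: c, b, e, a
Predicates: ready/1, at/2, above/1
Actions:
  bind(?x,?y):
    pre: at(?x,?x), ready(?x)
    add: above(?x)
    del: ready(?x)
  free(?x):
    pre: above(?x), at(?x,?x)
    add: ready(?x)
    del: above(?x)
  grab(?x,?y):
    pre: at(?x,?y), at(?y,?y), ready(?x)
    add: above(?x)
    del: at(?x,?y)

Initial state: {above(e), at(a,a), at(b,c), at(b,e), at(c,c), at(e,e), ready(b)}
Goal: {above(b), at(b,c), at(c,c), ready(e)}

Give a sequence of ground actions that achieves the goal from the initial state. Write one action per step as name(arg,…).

1. free(e)  →  {at(a,a), at(b,c), at(b,e), at(c,c), at(e,e), ready(b), ready(e)}
2. grab(b,e)  →  {above(b), at(a,a), at(b,c), at(c,c), at(e,e), ready(b), ready(e)}

free(e); grab(b,e)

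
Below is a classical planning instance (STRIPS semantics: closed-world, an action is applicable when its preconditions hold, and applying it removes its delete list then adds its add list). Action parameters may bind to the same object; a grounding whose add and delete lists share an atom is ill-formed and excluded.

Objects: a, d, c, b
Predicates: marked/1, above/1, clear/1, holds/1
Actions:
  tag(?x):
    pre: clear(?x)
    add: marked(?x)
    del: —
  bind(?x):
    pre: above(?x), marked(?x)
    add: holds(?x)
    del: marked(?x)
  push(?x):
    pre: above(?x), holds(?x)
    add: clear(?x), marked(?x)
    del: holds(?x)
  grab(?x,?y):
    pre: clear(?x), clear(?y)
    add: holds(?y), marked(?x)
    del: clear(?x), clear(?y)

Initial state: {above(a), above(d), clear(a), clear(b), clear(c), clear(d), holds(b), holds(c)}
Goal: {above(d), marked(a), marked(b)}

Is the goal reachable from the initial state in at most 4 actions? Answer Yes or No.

Yes

1. tag(a)  →  {above(a), above(d), clear(a), clear(b), clear(c), clear(d), holds(b), holds(c), marked(a)}
2. tag(b)  →  {above(a), above(d), clear(a), clear(b), clear(c), clear(d), holds(b), holds(c), marked(a), marked(b)}
optimal plan length = 2; 2 ≤ 4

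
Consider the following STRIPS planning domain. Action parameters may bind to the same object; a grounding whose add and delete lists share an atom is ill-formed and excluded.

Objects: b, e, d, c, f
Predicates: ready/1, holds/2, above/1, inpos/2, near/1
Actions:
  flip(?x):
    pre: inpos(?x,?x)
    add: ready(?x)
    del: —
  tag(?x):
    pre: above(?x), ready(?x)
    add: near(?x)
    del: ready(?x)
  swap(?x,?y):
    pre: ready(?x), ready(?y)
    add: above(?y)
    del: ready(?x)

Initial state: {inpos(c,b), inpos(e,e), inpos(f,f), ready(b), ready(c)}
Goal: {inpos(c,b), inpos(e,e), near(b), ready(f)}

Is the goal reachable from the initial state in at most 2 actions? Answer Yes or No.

No

1. flip(f)  →  {inpos(c,b), inpos(e,e), inpos(f,f), ready(b), ready(c), ready(f)}
2. swap(c,b)  →  {above(b), inpos(c,b), inpos(e,e), inpos(f,f), ready(b), ready(f)}
3. tag(b)  →  {above(b), inpos(c,b), inpos(e,e), inpos(f,f), near(b), ready(f)}
optimal plan length = 3; 3 > 2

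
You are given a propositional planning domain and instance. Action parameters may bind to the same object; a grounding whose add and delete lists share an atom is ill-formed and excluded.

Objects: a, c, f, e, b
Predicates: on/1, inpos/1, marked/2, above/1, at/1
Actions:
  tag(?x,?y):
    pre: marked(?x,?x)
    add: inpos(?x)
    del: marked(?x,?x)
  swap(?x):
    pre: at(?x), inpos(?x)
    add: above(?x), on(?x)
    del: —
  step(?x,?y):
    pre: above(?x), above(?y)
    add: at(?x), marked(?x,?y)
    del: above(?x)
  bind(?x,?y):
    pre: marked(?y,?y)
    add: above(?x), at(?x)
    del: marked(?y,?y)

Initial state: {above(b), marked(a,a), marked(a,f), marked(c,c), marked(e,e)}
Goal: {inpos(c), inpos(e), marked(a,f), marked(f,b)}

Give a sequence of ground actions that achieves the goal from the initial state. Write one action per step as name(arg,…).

1. tag(c,a)  →  {above(b), inpos(c), marked(a,a), marked(a,f), marked(e,e)}
2. tag(e,a)  →  {above(b), inpos(c), inpos(e), marked(a,a), marked(a,f)}
3. bind(f,a)  →  {above(b), above(f), at(f), inpos(c), inpos(e), marked(a,f)}
4. step(f,b)  →  {above(b), at(f), inpos(c), inpos(e), marked(a,f), marked(f,b)}

tag(c,a); tag(e,a); bind(f,a); step(f,b)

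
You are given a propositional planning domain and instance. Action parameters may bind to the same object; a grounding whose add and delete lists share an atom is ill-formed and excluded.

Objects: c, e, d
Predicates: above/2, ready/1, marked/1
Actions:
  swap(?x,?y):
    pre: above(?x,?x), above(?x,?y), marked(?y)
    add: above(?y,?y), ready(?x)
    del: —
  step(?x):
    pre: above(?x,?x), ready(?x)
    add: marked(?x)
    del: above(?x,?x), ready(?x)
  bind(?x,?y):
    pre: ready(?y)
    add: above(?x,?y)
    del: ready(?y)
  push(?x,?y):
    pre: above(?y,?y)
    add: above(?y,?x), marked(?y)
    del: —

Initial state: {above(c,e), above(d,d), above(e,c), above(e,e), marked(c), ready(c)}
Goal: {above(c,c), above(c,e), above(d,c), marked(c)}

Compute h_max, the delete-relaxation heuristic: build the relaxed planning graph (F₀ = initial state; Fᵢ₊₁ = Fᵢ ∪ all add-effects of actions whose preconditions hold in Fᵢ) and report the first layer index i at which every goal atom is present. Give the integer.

F0 = init (6 atoms)
F1 = F0 ∪ {above(c,c), above(d,c), above(d,e), above(e,d), marked(d), marked(e), ready(e)}  (13 atoms)
goal ⊆ F1  ⇒  h_max = 1

1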